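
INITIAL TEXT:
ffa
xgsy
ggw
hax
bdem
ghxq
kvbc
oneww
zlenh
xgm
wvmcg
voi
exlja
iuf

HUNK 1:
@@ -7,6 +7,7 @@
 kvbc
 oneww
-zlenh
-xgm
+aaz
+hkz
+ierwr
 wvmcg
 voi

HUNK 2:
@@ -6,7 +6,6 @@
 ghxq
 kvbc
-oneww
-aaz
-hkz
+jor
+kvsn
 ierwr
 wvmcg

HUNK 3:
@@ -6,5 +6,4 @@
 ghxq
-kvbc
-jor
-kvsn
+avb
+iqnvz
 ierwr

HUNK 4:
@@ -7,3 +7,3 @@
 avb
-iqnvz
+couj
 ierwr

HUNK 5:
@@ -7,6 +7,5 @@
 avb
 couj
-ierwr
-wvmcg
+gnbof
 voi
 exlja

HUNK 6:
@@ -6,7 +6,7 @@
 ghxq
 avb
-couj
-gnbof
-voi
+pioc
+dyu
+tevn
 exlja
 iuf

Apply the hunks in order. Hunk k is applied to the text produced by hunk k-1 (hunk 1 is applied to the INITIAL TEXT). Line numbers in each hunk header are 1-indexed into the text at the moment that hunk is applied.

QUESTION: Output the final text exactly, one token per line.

Answer: ffa
xgsy
ggw
hax
bdem
ghxq
avb
pioc
dyu
tevn
exlja
iuf

Derivation:
Hunk 1: at line 7 remove [zlenh,xgm] add [aaz,hkz,ierwr] -> 15 lines: ffa xgsy ggw hax bdem ghxq kvbc oneww aaz hkz ierwr wvmcg voi exlja iuf
Hunk 2: at line 6 remove [oneww,aaz,hkz] add [jor,kvsn] -> 14 lines: ffa xgsy ggw hax bdem ghxq kvbc jor kvsn ierwr wvmcg voi exlja iuf
Hunk 3: at line 6 remove [kvbc,jor,kvsn] add [avb,iqnvz] -> 13 lines: ffa xgsy ggw hax bdem ghxq avb iqnvz ierwr wvmcg voi exlja iuf
Hunk 4: at line 7 remove [iqnvz] add [couj] -> 13 lines: ffa xgsy ggw hax bdem ghxq avb couj ierwr wvmcg voi exlja iuf
Hunk 5: at line 7 remove [ierwr,wvmcg] add [gnbof] -> 12 lines: ffa xgsy ggw hax bdem ghxq avb couj gnbof voi exlja iuf
Hunk 6: at line 6 remove [couj,gnbof,voi] add [pioc,dyu,tevn] -> 12 lines: ffa xgsy ggw hax bdem ghxq avb pioc dyu tevn exlja iuf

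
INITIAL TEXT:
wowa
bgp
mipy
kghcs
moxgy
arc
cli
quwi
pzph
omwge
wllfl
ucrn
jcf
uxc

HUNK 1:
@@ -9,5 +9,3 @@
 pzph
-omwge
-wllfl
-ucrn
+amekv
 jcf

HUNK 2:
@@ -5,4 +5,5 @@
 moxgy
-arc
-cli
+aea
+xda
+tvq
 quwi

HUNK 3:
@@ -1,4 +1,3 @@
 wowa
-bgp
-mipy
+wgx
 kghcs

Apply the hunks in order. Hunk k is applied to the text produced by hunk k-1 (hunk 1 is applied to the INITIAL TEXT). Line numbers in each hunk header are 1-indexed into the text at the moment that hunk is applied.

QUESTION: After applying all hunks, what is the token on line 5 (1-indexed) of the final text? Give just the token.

Answer: aea

Derivation:
Hunk 1: at line 9 remove [omwge,wllfl,ucrn] add [amekv] -> 12 lines: wowa bgp mipy kghcs moxgy arc cli quwi pzph amekv jcf uxc
Hunk 2: at line 5 remove [arc,cli] add [aea,xda,tvq] -> 13 lines: wowa bgp mipy kghcs moxgy aea xda tvq quwi pzph amekv jcf uxc
Hunk 3: at line 1 remove [bgp,mipy] add [wgx] -> 12 lines: wowa wgx kghcs moxgy aea xda tvq quwi pzph amekv jcf uxc
Final line 5: aea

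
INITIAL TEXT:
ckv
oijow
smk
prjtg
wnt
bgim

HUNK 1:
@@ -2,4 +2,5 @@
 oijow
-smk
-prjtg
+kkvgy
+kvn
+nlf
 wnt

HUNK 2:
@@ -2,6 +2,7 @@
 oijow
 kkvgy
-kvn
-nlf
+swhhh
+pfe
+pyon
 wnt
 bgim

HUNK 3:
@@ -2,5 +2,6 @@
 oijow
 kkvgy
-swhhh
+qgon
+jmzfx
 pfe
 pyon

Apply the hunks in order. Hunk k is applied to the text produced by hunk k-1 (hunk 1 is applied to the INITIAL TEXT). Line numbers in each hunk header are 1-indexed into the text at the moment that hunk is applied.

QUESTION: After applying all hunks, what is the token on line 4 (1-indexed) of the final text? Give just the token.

Hunk 1: at line 2 remove [smk,prjtg] add [kkvgy,kvn,nlf] -> 7 lines: ckv oijow kkvgy kvn nlf wnt bgim
Hunk 2: at line 2 remove [kvn,nlf] add [swhhh,pfe,pyon] -> 8 lines: ckv oijow kkvgy swhhh pfe pyon wnt bgim
Hunk 3: at line 2 remove [swhhh] add [qgon,jmzfx] -> 9 lines: ckv oijow kkvgy qgon jmzfx pfe pyon wnt bgim
Final line 4: qgon

Answer: qgon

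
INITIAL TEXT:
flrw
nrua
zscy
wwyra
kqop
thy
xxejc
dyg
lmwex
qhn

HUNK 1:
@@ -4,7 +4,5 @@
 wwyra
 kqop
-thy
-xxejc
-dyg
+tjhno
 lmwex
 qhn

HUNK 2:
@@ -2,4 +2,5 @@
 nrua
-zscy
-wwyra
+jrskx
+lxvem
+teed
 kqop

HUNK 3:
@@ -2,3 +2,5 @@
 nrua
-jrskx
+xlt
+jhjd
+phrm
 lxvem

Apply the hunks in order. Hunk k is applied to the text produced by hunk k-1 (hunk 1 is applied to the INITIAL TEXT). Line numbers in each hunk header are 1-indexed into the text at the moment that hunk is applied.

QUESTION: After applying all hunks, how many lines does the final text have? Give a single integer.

Hunk 1: at line 4 remove [thy,xxejc,dyg] add [tjhno] -> 8 lines: flrw nrua zscy wwyra kqop tjhno lmwex qhn
Hunk 2: at line 2 remove [zscy,wwyra] add [jrskx,lxvem,teed] -> 9 lines: flrw nrua jrskx lxvem teed kqop tjhno lmwex qhn
Hunk 3: at line 2 remove [jrskx] add [xlt,jhjd,phrm] -> 11 lines: flrw nrua xlt jhjd phrm lxvem teed kqop tjhno lmwex qhn
Final line count: 11

Answer: 11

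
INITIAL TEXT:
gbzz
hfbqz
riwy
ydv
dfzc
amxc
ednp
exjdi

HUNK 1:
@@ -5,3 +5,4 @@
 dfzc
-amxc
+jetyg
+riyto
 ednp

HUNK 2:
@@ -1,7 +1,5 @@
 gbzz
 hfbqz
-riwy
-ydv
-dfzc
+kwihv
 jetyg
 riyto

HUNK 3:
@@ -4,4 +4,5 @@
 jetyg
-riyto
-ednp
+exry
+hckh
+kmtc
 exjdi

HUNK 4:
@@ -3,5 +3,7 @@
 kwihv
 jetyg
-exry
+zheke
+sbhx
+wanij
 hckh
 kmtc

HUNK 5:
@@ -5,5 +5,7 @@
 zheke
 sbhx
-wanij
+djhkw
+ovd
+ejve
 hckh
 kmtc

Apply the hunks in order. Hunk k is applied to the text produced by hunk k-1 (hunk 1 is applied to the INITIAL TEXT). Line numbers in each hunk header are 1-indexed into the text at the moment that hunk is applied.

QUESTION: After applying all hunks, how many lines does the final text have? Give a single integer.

Hunk 1: at line 5 remove [amxc] add [jetyg,riyto] -> 9 lines: gbzz hfbqz riwy ydv dfzc jetyg riyto ednp exjdi
Hunk 2: at line 1 remove [riwy,ydv,dfzc] add [kwihv] -> 7 lines: gbzz hfbqz kwihv jetyg riyto ednp exjdi
Hunk 3: at line 4 remove [riyto,ednp] add [exry,hckh,kmtc] -> 8 lines: gbzz hfbqz kwihv jetyg exry hckh kmtc exjdi
Hunk 4: at line 3 remove [exry] add [zheke,sbhx,wanij] -> 10 lines: gbzz hfbqz kwihv jetyg zheke sbhx wanij hckh kmtc exjdi
Hunk 5: at line 5 remove [wanij] add [djhkw,ovd,ejve] -> 12 lines: gbzz hfbqz kwihv jetyg zheke sbhx djhkw ovd ejve hckh kmtc exjdi
Final line count: 12

Answer: 12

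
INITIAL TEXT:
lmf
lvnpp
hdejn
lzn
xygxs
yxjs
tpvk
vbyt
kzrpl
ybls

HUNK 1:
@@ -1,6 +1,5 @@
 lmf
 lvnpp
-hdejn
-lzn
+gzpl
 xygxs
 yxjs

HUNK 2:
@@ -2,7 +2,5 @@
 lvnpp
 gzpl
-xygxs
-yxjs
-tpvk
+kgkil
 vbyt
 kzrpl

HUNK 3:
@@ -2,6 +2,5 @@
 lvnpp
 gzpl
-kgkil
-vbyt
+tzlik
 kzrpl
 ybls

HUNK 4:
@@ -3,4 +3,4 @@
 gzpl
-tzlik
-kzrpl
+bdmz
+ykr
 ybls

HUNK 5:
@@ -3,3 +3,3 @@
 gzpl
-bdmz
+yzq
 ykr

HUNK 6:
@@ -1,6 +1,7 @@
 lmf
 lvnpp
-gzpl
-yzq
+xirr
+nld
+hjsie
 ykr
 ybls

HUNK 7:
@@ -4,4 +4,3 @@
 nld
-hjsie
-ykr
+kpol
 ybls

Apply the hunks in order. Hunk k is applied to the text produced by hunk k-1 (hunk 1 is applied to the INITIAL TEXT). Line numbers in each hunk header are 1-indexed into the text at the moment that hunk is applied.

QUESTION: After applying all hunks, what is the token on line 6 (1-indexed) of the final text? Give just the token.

Answer: ybls

Derivation:
Hunk 1: at line 1 remove [hdejn,lzn] add [gzpl] -> 9 lines: lmf lvnpp gzpl xygxs yxjs tpvk vbyt kzrpl ybls
Hunk 2: at line 2 remove [xygxs,yxjs,tpvk] add [kgkil] -> 7 lines: lmf lvnpp gzpl kgkil vbyt kzrpl ybls
Hunk 3: at line 2 remove [kgkil,vbyt] add [tzlik] -> 6 lines: lmf lvnpp gzpl tzlik kzrpl ybls
Hunk 4: at line 3 remove [tzlik,kzrpl] add [bdmz,ykr] -> 6 lines: lmf lvnpp gzpl bdmz ykr ybls
Hunk 5: at line 3 remove [bdmz] add [yzq] -> 6 lines: lmf lvnpp gzpl yzq ykr ybls
Hunk 6: at line 1 remove [gzpl,yzq] add [xirr,nld,hjsie] -> 7 lines: lmf lvnpp xirr nld hjsie ykr ybls
Hunk 7: at line 4 remove [hjsie,ykr] add [kpol] -> 6 lines: lmf lvnpp xirr nld kpol ybls
Final line 6: ybls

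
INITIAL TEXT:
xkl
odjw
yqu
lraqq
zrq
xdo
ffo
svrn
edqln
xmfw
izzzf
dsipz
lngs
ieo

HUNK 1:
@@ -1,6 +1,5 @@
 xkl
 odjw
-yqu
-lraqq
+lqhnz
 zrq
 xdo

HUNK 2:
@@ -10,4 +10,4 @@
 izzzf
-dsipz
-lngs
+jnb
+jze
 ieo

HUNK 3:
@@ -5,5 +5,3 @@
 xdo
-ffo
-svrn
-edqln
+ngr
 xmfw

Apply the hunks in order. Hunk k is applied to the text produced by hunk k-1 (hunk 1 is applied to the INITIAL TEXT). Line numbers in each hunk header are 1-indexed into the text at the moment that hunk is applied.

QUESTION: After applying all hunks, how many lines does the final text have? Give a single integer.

Hunk 1: at line 1 remove [yqu,lraqq] add [lqhnz] -> 13 lines: xkl odjw lqhnz zrq xdo ffo svrn edqln xmfw izzzf dsipz lngs ieo
Hunk 2: at line 10 remove [dsipz,lngs] add [jnb,jze] -> 13 lines: xkl odjw lqhnz zrq xdo ffo svrn edqln xmfw izzzf jnb jze ieo
Hunk 3: at line 5 remove [ffo,svrn,edqln] add [ngr] -> 11 lines: xkl odjw lqhnz zrq xdo ngr xmfw izzzf jnb jze ieo
Final line count: 11

Answer: 11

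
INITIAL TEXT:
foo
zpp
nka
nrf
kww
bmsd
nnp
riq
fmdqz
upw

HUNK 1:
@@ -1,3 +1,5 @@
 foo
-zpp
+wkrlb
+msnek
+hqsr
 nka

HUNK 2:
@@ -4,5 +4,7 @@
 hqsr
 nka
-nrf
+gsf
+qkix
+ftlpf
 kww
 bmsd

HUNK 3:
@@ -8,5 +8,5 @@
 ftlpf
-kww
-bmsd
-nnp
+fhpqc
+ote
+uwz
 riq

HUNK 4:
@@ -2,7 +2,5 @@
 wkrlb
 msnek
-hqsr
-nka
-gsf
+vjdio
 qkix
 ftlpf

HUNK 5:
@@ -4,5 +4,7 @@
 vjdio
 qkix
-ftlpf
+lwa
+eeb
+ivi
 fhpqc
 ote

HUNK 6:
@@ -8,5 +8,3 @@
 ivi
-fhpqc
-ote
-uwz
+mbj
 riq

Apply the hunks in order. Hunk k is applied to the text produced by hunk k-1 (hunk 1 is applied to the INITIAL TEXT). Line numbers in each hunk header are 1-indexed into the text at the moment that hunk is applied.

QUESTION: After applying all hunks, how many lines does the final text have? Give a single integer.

Hunk 1: at line 1 remove [zpp] add [wkrlb,msnek,hqsr] -> 12 lines: foo wkrlb msnek hqsr nka nrf kww bmsd nnp riq fmdqz upw
Hunk 2: at line 4 remove [nrf] add [gsf,qkix,ftlpf] -> 14 lines: foo wkrlb msnek hqsr nka gsf qkix ftlpf kww bmsd nnp riq fmdqz upw
Hunk 3: at line 8 remove [kww,bmsd,nnp] add [fhpqc,ote,uwz] -> 14 lines: foo wkrlb msnek hqsr nka gsf qkix ftlpf fhpqc ote uwz riq fmdqz upw
Hunk 4: at line 2 remove [hqsr,nka,gsf] add [vjdio] -> 12 lines: foo wkrlb msnek vjdio qkix ftlpf fhpqc ote uwz riq fmdqz upw
Hunk 5: at line 4 remove [ftlpf] add [lwa,eeb,ivi] -> 14 lines: foo wkrlb msnek vjdio qkix lwa eeb ivi fhpqc ote uwz riq fmdqz upw
Hunk 6: at line 8 remove [fhpqc,ote,uwz] add [mbj] -> 12 lines: foo wkrlb msnek vjdio qkix lwa eeb ivi mbj riq fmdqz upw
Final line count: 12

Answer: 12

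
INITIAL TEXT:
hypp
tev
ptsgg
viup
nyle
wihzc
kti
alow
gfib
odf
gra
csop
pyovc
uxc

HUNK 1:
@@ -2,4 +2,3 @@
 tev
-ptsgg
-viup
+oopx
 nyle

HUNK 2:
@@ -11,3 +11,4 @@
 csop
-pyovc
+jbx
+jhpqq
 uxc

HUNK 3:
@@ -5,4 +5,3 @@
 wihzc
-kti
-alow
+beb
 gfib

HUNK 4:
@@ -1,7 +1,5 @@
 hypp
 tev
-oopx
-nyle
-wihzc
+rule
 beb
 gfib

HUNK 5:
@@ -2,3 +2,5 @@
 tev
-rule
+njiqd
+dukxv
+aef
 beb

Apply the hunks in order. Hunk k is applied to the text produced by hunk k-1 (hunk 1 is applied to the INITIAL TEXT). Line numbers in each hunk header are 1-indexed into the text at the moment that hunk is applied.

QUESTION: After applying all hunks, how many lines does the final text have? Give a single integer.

Hunk 1: at line 2 remove [ptsgg,viup] add [oopx] -> 13 lines: hypp tev oopx nyle wihzc kti alow gfib odf gra csop pyovc uxc
Hunk 2: at line 11 remove [pyovc] add [jbx,jhpqq] -> 14 lines: hypp tev oopx nyle wihzc kti alow gfib odf gra csop jbx jhpqq uxc
Hunk 3: at line 5 remove [kti,alow] add [beb] -> 13 lines: hypp tev oopx nyle wihzc beb gfib odf gra csop jbx jhpqq uxc
Hunk 4: at line 1 remove [oopx,nyle,wihzc] add [rule] -> 11 lines: hypp tev rule beb gfib odf gra csop jbx jhpqq uxc
Hunk 5: at line 2 remove [rule] add [njiqd,dukxv,aef] -> 13 lines: hypp tev njiqd dukxv aef beb gfib odf gra csop jbx jhpqq uxc
Final line count: 13

Answer: 13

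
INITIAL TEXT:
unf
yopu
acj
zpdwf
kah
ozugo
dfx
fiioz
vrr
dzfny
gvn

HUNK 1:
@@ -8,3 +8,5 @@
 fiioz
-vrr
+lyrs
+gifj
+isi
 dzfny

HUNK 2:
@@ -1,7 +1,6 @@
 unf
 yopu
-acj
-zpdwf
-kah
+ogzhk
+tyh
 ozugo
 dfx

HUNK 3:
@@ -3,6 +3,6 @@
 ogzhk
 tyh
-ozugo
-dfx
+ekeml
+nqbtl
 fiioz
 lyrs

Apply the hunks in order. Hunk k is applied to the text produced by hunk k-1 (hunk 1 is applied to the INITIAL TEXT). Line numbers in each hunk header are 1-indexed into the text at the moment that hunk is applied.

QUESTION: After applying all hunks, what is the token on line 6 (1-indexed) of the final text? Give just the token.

Answer: nqbtl

Derivation:
Hunk 1: at line 8 remove [vrr] add [lyrs,gifj,isi] -> 13 lines: unf yopu acj zpdwf kah ozugo dfx fiioz lyrs gifj isi dzfny gvn
Hunk 2: at line 1 remove [acj,zpdwf,kah] add [ogzhk,tyh] -> 12 lines: unf yopu ogzhk tyh ozugo dfx fiioz lyrs gifj isi dzfny gvn
Hunk 3: at line 3 remove [ozugo,dfx] add [ekeml,nqbtl] -> 12 lines: unf yopu ogzhk tyh ekeml nqbtl fiioz lyrs gifj isi dzfny gvn
Final line 6: nqbtl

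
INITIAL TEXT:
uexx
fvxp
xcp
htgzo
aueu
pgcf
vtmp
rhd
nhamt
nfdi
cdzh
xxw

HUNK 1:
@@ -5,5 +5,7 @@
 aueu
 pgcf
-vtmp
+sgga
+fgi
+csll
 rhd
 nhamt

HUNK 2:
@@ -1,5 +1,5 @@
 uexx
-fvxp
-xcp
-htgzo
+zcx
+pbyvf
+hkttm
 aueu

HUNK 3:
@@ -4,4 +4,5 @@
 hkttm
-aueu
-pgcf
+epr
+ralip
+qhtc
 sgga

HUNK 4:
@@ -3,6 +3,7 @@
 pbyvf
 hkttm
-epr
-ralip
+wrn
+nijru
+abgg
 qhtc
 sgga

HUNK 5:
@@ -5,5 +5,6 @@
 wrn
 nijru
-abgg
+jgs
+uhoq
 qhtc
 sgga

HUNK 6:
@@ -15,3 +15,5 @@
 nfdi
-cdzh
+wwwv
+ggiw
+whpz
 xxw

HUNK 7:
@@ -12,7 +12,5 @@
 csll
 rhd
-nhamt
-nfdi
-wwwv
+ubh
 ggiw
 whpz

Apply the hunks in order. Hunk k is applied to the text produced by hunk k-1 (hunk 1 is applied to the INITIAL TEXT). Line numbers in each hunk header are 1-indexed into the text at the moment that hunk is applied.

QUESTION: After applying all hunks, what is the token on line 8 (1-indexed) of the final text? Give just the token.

Answer: uhoq

Derivation:
Hunk 1: at line 5 remove [vtmp] add [sgga,fgi,csll] -> 14 lines: uexx fvxp xcp htgzo aueu pgcf sgga fgi csll rhd nhamt nfdi cdzh xxw
Hunk 2: at line 1 remove [fvxp,xcp,htgzo] add [zcx,pbyvf,hkttm] -> 14 lines: uexx zcx pbyvf hkttm aueu pgcf sgga fgi csll rhd nhamt nfdi cdzh xxw
Hunk 3: at line 4 remove [aueu,pgcf] add [epr,ralip,qhtc] -> 15 lines: uexx zcx pbyvf hkttm epr ralip qhtc sgga fgi csll rhd nhamt nfdi cdzh xxw
Hunk 4: at line 3 remove [epr,ralip] add [wrn,nijru,abgg] -> 16 lines: uexx zcx pbyvf hkttm wrn nijru abgg qhtc sgga fgi csll rhd nhamt nfdi cdzh xxw
Hunk 5: at line 5 remove [abgg] add [jgs,uhoq] -> 17 lines: uexx zcx pbyvf hkttm wrn nijru jgs uhoq qhtc sgga fgi csll rhd nhamt nfdi cdzh xxw
Hunk 6: at line 15 remove [cdzh] add [wwwv,ggiw,whpz] -> 19 lines: uexx zcx pbyvf hkttm wrn nijru jgs uhoq qhtc sgga fgi csll rhd nhamt nfdi wwwv ggiw whpz xxw
Hunk 7: at line 12 remove [nhamt,nfdi,wwwv] add [ubh] -> 17 lines: uexx zcx pbyvf hkttm wrn nijru jgs uhoq qhtc sgga fgi csll rhd ubh ggiw whpz xxw
Final line 8: uhoq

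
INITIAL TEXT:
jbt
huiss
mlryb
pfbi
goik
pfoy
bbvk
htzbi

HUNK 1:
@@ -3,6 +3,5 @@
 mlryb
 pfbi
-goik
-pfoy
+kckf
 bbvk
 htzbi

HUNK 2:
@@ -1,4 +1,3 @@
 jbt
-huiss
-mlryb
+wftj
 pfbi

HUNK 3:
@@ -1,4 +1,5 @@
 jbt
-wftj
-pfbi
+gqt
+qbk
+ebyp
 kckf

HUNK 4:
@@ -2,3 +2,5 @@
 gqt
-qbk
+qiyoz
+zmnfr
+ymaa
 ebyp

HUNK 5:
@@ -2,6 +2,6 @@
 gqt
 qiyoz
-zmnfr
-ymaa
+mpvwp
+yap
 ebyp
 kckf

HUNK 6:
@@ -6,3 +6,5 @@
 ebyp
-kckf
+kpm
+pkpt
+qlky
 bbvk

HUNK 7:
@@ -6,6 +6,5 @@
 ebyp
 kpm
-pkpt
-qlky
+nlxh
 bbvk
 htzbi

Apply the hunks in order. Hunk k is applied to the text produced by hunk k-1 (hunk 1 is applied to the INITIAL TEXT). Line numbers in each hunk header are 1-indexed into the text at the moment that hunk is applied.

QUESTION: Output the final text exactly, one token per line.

Answer: jbt
gqt
qiyoz
mpvwp
yap
ebyp
kpm
nlxh
bbvk
htzbi

Derivation:
Hunk 1: at line 3 remove [goik,pfoy] add [kckf] -> 7 lines: jbt huiss mlryb pfbi kckf bbvk htzbi
Hunk 2: at line 1 remove [huiss,mlryb] add [wftj] -> 6 lines: jbt wftj pfbi kckf bbvk htzbi
Hunk 3: at line 1 remove [wftj,pfbi] add [gqt,qbk,ebyp] -> 7 lines: jbt gqt qbk ebyp kckf bbvk htzbi
Hunk 4: at line 2 remove [qbk] add [qiyoz,zmnfr,ymaa] -> 9 lines: jbt gqt qiyoz zmnfr ymaa ebyp kckf bbvk htzbi
Hunk 5: at line 2 remove [zmnfr,ymaa] add [mpvwp,yap] -> 9 lines: jbt gqt qiyoz mpvwp yap ebyp kckf bbvk htzbi
Hunk 6: at line 6 remove [kckf] add [kpm,pkpt,qlky] -> 11 lines: jbt gqt qiyoz mpvwp yap ebyp kpm pkpt qlky bbvk htzbi
Hunk 7: at line 6 remove [pkpt,qlky] add [nlxh] -> 10 lines: jbt gqt qiyoz mpvwp yap ebyp kpm nlxh bbvk htzbi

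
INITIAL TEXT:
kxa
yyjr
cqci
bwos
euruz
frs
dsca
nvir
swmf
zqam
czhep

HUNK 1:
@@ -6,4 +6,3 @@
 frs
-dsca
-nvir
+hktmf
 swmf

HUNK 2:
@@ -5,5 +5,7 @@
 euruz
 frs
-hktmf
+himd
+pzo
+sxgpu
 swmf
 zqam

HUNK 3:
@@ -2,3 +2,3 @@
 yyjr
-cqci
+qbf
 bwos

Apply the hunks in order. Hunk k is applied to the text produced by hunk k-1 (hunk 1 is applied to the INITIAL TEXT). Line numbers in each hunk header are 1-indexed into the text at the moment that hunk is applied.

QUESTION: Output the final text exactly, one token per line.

Answer: kxa
yyjr
qbf
bwos
euruz
frs
himd
pzo
sxgpu
swmf
zqam
czhep

Derivation:
Hunk 1: at line 6 remove [dsca,nvir] add [hktmf] -> 10 lines: kxa yyjr cqci bwos euruz frs hktmf swmf zqam czhep
Hunk 2: at line 5 remove [hktmf] add [himd,pzo,sxgpu] -> 12 lines: kxa yyjr cqci bwos euruz frs himd pzo sxgpu swmf zqam czhep
Hunk 3: at line 2 remove [cqci] add [qbf] -> 12 lines: kxa yyjr qbf bwos euruz frs himd pzo sxgpu swmf zqam czhep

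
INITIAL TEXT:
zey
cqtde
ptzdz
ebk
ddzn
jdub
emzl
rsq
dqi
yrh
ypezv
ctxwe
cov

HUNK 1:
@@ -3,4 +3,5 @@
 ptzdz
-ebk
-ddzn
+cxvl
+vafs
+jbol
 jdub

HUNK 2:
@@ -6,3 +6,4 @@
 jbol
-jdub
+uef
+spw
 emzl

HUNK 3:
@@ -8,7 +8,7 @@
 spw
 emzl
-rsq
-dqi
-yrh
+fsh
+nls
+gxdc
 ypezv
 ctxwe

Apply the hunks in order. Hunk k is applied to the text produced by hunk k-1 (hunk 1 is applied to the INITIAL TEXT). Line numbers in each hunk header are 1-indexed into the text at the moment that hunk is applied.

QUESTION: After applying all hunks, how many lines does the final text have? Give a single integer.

Hunk 1: at line 3 remove [ebk,ddzn] add [cxvl,vafs,jbol] -> 14 lines: zey cqtde ptzdz cxvl vafs jbol jdub emzl rsq dqi yrh ypezv ctxwe cov
Hunk 2: at line 6 remove [jdub] add [uef,spw] -> 15 lines: zey cqtde ptzdz cxvl vafs jbol uef spw emzl rsq dqi yrh ypezv ctxwe cov
Hunk 3: at line 8 remove [rsq,dqi,yrh] add [fsh,nls,gxdc] -> 15 lines: zey cqtde ptzdz cxvl vafs jbol uef spw emzl fsh nls gxdc ypezv ctxwe cov
Final line count: 15

Answer: 15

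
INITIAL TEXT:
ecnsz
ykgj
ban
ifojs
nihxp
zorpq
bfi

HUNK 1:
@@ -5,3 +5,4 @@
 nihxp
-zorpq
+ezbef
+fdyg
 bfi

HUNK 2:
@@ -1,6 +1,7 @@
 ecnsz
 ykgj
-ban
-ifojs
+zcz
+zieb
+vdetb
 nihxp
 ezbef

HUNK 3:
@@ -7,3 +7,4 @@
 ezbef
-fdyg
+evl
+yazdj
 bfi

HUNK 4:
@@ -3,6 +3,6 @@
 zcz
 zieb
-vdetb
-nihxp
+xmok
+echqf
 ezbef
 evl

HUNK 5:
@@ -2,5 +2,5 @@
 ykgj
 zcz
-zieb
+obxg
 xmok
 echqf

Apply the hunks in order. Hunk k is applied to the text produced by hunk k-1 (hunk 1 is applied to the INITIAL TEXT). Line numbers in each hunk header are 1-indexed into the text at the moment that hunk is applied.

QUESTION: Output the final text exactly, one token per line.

Hunk 1: at line 5 remove [zorpq] add [ezbef,fdyg] -> 8 lines: ecnsz ykgj ban ifojs nihxp ezbef fdyg bfi
Hunk 2: at line 1 remove [ban,ifojs] add [zcz,zieb,vdetb] -> 9 lines: ecnsz ykgj zcz zieb vdetb nihxp ezbef fdyg bfi
Hunk 3: at line 7 remove [fdyg] add [evl,yazdj] -> 10 lines: ecnsz ykgj zcz zieb vdetb nihxp ezbef evl yazdj bfi
Hunk 4: at line 3 remove [vdetb,nihxp] add [xmok,echqf] -> 10 lines: ecnsz ykgj zcz zieb xmok echqf ezbef evl yazdj bfi
Hunk 5: at line 2 remove [zieb] add [obxg] -> 10 lines: ecnsz ykgj zcz obxg xmok echqf ezbef evl yazdj bfi

Answer: ecnsz
ykgj
zcz
obxg
xmok
echqf
ezbef
evl
yazdj
bfi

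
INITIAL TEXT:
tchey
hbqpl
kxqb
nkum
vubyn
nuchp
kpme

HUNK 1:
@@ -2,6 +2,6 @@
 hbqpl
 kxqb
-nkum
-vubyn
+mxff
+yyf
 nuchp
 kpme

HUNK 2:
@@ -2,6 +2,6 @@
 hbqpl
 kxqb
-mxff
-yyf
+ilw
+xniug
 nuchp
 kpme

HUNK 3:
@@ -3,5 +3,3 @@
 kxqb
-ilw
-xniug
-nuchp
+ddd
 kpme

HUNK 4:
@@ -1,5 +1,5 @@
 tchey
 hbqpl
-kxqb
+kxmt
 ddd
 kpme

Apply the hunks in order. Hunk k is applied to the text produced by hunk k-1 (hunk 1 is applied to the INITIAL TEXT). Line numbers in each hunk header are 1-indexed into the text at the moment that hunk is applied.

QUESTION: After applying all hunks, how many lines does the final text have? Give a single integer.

Answer: 5

Derivation:
Hunk 1: at line 2 remove [nkum,vubyn] add [mxff,yyf] -> 7 lines: tchey hbqpl kxqb mxff yyf nuchp kpme
Hunk 2: at line 2 remove [mxff,yyf] add [ilw,xniug] -> 7 lines: tchey hbqpl kxqb ilw xniug nuchp kpme
Hunk 3: at line 3 remove [ilw,xniug,nuchp] add [ddd] -> 5 lines: tchey hbqpl kxqb ddd kpme
Hunk 4: at line 1 remove [kxqb] add [kxmt] -> 5 lines: tchey hbqpl kxmt ddd kpme
Final line count: 5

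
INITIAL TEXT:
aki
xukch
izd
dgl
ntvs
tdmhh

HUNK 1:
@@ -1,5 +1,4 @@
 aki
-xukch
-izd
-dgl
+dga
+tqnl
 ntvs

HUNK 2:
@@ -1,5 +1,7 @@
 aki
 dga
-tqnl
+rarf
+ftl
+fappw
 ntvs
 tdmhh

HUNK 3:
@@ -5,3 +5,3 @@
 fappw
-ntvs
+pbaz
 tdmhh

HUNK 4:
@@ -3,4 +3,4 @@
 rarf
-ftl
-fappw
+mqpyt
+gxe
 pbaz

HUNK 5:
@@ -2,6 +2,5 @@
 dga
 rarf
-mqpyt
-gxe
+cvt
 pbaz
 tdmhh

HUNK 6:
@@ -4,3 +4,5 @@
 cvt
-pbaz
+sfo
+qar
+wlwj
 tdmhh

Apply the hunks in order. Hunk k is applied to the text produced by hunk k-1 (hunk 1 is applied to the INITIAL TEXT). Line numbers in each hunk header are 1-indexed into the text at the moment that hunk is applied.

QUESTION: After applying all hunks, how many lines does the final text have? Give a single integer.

Answer: 8

Derivation:
Hunk 1: at line 1 remove [xukch,izd,dgl] add [dga,tqnl] -> 5 lines: aki dga tqnl ntvs tdmhh
Hunk 2: at line 1 remove [tqnl] add [rarf,ftl,fappw] -> 7 lines: aki dga rarf ftl fappw ntvs tdmhh
Hunk 3: at line 5 remove [ntvs] add [pbaz] -> 7 lines: aki dga rarf ftl fappw pbaz tdmhh
Hunk 4: at line 3 remove [ftl,fappw] add [mqpyt,gxe] -> 7 lines: aki dga rarf mqpyt gxe pbaz tdmhh
Hunk 5: at line 2 remove [mqpyt,gxe] add [cvt] -> 6 lines: aki dga rarf cvt pbaz tdmhh
Hunk 6: at line 4 remove [pbaz] add [sfo,qar,wlwj] -> 8 lines: aki dga rarf cvt sfo qar wlwj tdmhh
Final line count: 8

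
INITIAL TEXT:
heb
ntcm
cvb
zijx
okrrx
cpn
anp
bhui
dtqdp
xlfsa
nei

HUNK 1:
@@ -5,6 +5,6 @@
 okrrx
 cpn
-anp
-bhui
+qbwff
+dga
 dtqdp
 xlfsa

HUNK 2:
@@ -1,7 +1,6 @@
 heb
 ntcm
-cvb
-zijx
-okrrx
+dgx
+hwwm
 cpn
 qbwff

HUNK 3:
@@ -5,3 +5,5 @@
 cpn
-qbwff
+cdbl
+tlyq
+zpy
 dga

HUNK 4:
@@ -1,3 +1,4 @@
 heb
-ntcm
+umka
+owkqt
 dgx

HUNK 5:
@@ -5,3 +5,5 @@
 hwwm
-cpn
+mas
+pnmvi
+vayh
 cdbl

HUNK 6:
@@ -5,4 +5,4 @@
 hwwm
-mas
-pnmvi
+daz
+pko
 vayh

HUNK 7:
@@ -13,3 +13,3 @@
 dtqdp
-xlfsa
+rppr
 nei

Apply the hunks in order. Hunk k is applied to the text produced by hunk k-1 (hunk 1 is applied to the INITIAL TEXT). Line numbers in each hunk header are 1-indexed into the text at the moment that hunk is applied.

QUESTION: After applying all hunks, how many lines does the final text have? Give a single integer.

Answer: 15

Derivation:
Hunk 1: at line 5 remove [anp,bhui] add [qbwff,dga] -> 11 lines: heb ntcm cvb zijx okrrx cpn qbwff dga dtqdp xlfsa nei
Hunk 2: at line 1 remove [cvb,zijx,okrrx] add [dgx,hwwm] -> 10 lines: heb ntcm dgx hwwm cpn qbwff dga dtqdp xlfsa nei
Hunk 3: at line 5 remove [qbwff] add [cdbl,tlyq,zpy] -> 12 lines: heb ntcm dgx hwwm cpn cdbl tlyq zpy dga dtqdp xlfsa nei
Hunk 4: at line 1 remove [ntcm] add [umka,owkqt] -> 13 lines: heb umka owkqt dgx hwwm cpn cdbl tlyq zpy dga dtqdp xlfsa nei
Hunk 5: at line 5 remove [cpn] add [mas,pnmvi,vayh] -> 15 lines: heb umka owkqt dgx hwwm mas pnmvi vayh cdbl tlyq zpy dga dtqdp xlfsa nei
Hunk 6: at line 5 remove [mas,pnmvi] add [daz,pko] -> 15 lines: heb umka owkqt dgx hwwm daz pko vayh cdbl tlyq zpy dga dtqdp xlfsa nei
Hunk 7: at line 13 remove [xlfsa] add [rppr] -> 15 lines: heb umka owkqt dgx hwwm daz pko vayh cdbl tlyq zpy dga dtqdp rppr nei
Final line count: 15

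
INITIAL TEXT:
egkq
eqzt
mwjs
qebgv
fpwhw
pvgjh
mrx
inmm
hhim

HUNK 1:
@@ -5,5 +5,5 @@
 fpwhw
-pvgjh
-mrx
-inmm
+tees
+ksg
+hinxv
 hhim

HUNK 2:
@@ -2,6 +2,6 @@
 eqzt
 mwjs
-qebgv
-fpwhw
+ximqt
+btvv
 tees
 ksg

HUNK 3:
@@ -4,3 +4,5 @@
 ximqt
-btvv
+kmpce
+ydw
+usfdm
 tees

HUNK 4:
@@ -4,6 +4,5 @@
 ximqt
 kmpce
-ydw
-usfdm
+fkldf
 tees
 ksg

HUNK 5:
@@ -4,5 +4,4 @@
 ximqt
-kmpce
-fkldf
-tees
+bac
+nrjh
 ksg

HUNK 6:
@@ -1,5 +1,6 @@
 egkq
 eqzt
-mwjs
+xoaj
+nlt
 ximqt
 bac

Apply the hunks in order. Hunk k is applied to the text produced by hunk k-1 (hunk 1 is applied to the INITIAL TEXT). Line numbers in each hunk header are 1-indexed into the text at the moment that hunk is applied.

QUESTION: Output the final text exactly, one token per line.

Hunk 1: at line 5 remove [pvgjh,mrx,inmm] add [tees,ksg,hinxv] -> 9 lines: egkq eqzt mwjs qebgv fpwhw tees ksg hinxv hhim
Hunk 2: at line 2 remove [qebgv,fpwhw] add [ximqt,btvv] -> 9 lines: egkq eqzt mwjs ximqt btvv tees ksg hinxv hhim
Hunk 3: at line 4 remove [btvv] add [kmpce,ydw,usfdm] -> 11 lines: egkq eqzt mwjs ximqt kmpce ydw usfdm tees ksg hinxv hhim
Hunk 4: at line 4 remove [ydw,usfdm] add [fkldf] -> 10 lines: egkq eqzt mwjs ximqt kmpce fkldf tees ksg hinxv hhim
Hunk 5: at line 4 remove [kmpce,fkldf,tees] add [bac,nrjh] -> 9 lines: egkq eqzt mwjs ximqt bac nrjh ksg hinxv hhim
Hunk 6: at line 1 remove [mwjs] add [xoaj,nlt] -> 10 lines: egkq eqzt xoaj nlt ximqt bac nrjh ksg hinxv hhim

Answer: egkq
eqzt
xoaj
nlt
ximqt
bac
nrjh
ksg
hinxv
hhim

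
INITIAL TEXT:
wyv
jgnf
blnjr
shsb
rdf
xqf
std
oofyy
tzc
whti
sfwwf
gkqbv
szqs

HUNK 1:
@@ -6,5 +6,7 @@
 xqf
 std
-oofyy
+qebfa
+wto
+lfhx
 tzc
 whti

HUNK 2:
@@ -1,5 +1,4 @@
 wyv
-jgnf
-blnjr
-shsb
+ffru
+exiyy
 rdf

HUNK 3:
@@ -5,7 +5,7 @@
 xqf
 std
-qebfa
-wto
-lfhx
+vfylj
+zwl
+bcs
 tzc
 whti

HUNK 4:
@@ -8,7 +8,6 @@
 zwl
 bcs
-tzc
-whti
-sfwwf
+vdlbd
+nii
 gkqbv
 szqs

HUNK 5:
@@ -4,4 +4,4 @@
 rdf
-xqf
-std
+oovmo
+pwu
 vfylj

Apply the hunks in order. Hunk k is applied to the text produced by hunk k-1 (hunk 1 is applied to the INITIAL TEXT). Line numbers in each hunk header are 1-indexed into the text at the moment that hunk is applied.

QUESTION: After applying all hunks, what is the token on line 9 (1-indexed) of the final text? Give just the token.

Hunk 1: at line 6 remove [oofyy] add [qebfa,wto,lfhx] -> 15 lines: wyv jgnf blnjr shsb rdf xqf std qebfa wto lfhx tzc whti sfwwf gkqbv szqs
Hunk 2: at line 1 remove [jgnf,blnjr,shsb] add [ffru,exiyy] -> 14 lines: wyv ffru exiyy rdf xqf std qebfa wto lfhx tzc whti sfwwf gkqbv szqs
Hunk 3: at line 5 remove [qebfa,wto,lfhx] add [vfylj,zwl,bcs] -> 14 lines: wyv ffru exiyy rdf xqf std vfylj zwl bcs tzc whti sfwwf gkqbv szqs
Hunk 4: at line 8 remove [tzc,whti,sfwwf] add [vdlbd,nii] -> 13 lines: wyv ffru exiyy rdf xqf std vfylj zwl bcs vdlbd nii gkqbv szqs
Hunk 5: at line 4 remove [xqf,std] add [oovmo,pwu] -> 13 lines: wyv ffru exiyy rdf oovmo pwu vfylj zwl bcs vdlbd nii gkqbv szqs
Final line 9: bcs

Answer: bcs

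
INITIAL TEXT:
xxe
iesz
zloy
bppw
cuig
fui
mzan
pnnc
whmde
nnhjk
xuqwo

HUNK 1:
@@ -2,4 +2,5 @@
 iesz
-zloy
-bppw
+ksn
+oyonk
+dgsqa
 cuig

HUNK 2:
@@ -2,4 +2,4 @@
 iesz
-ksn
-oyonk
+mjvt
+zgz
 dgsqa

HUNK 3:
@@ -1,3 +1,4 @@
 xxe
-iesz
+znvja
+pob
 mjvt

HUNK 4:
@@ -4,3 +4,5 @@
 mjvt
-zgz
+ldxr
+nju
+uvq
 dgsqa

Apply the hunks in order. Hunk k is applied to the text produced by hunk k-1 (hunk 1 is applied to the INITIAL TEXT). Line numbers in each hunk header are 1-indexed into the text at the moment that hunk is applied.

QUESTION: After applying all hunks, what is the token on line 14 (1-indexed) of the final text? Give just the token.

Hunk 1: at line 2 remove [zloy,bppw] add [ksn,oyonk,dgsqa] -> 12 lines: xxe iesz ksn oyonk dgsqa cuig fui mzan pnnc whmde nnhjk xuqwo
Hunk 2: at line 2 remove [ksn,oyonk] add [mjvt,zgz] -> 12 lines: xxe iesz mjvt zgz dgsqa cuig fui mzan pnnc whmde nnhjk xuqwo
Hunk 3: at line 1 remove [iesz] add [znvja,pob] -> 13 lines: xxe znvja pob mjvt zgz dgsqa cuig fui mzan pnnc whmde nnhjk xuqwo
Hunk 4: at line 4 remove [zgz] add [ldxr,nju,uvq] -> 15 lines: xxe znvja pob mjvt ldxr nju uvq dgsqa cuig fui mzan pnnc whmde nnhjk xuqwo
Final line 14: nnhjk

Answer: nnhjk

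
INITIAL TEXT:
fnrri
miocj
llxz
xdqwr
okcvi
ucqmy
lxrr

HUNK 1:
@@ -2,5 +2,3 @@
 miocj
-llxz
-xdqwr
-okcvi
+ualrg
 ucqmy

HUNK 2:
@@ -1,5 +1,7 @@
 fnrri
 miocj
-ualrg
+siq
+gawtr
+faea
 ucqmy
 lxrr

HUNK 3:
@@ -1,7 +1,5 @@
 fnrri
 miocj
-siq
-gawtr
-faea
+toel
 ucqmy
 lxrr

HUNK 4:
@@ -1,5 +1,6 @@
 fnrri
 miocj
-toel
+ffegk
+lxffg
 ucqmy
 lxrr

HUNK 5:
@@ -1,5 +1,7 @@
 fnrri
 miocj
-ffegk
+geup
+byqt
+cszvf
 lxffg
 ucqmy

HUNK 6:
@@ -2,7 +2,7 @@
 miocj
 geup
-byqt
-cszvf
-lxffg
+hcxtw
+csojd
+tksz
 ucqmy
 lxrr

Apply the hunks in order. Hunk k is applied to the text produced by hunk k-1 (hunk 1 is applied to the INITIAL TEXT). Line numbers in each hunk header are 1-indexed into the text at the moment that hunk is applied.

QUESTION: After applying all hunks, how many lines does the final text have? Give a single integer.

Answer: 8

Derivation:
Hunk 1: at line 2 remove [llxz,xdqwr,okcvi] add [ualrg] -> 5 lines: fnrri miocj ualrg ucqmy lxrr
Hunk 2: at line 1 remove [ualrg] add [siq,gawtr,faea] -> 7 lines: fnrri miocj siq gawtr faea ucqmy lxrr
Hunk 3: at line 1 remove [siq,gawtr,faea] add [toel] -> 5 lines: fnrri miocj toel ucqmy lxrr
Hunk 4: at line 1 remove [toel] add [ffegk,lxffg] -> 6 lines: fnrri miocj ffegk lxffg ucqmy lxrr
Hunk 5: at line 1 remove [ffegk] add [geup,byqt,cszvf] -> 8 lines: fnrri miocj geup byqt cszvf lxffg ucqmy lxrr
Hunk 6: at line 2 remove [byqt,cszvf,lxffg] add [hcxtw,csojd,tksz] -> 8 lines: fnrri miocj geup hcxtw csojd tksz ucqmy lxrr
Final line count: 8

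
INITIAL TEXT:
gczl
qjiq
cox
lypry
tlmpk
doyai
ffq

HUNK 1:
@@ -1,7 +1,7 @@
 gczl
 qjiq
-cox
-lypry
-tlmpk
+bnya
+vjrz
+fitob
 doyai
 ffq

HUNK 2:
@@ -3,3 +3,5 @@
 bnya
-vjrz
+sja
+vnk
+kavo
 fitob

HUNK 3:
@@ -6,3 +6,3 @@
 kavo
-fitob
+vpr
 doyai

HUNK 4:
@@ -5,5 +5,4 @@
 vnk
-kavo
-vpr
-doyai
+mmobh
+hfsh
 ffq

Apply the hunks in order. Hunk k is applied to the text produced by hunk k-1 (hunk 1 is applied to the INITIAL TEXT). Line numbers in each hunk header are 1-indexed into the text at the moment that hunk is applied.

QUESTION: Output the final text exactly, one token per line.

Hunk 1: at line 1 remove [cox,lypry,tlmpk] add [bnya,vjrz,fitob] -> 7 lines: gczl qjiq bnya vjrz fitob doyai ffq
Hunk 2: at line 3 remove [vjrz] add [sja,vnk,kavo] -> 9 lines: gczl qjiq bnya sja vnk kavo fitob doyai ffq
Hunk 3: at line 6 remove [fitob] add [vpr] -> 9 lines: gczl qjiq bnya sja vnk kavo vpr doyai ffq
Hunk 4: at line 5 remove [kavo,vpr,doyai] add [mmobh,hfsh] -> 8 lines: gczl qjiq bnya sja vnk mmobh hfsh ffq

Answer: gczl
qjiq
bnya
sja
vnk
mmobh
hfsh
ffq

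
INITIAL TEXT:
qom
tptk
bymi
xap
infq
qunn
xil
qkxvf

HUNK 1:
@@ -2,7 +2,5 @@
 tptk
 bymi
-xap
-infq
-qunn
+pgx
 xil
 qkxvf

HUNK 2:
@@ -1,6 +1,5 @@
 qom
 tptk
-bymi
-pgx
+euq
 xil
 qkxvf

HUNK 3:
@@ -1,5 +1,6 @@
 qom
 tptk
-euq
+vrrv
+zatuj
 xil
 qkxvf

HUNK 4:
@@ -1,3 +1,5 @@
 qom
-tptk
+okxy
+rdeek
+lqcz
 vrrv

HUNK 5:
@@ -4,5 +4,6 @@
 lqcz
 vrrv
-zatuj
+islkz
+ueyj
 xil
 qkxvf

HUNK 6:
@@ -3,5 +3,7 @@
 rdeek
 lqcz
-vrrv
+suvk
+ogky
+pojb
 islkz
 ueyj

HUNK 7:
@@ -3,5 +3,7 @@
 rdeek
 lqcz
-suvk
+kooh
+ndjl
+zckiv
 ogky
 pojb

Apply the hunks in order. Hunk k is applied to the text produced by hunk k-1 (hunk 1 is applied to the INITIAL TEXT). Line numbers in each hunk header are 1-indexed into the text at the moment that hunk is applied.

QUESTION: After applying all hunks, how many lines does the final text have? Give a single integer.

Hunk 1: at line 2 remove [xap,infq,qunn] add [pgx] -> 6 lines: qom tptk bymi pgx xil qkxvf
Hunk 2: at line 1 remove [bymi,pgx] add [euq] -> 5 lines: qom tptk euq xil qkxvf
Hunk 3: at line 1 remove [euq] add [vrrv,zatuj] -> 6 lines: qom tptk vrrv zatuj xil qkxvf
Hunk 4: at line 1 remove [tptk] add [okxy,rdeek,lqcz] -> 8 lines: qom okxy rdeek lqcz vrrv zatuj xil qkxvf
Hunk 5: at line 4 remove [zatuj] add [islkz,ueyj] -> 9 lines: qom okxy rdeek lqcz vrrv islkz ueyj xil qkxvf
Hunk 6: at line 3 remove [vrrv] add [suvk,ogky,pojb] -> 11 lines: qom okxy rdeek lqcz suvk ogky pojb islkz ueyj xil qkxvf
Hunk 7: at line 3 remove [suvk] add [kooh,ndjl,zckiv] -> 13 lines: qom okxy rdeek lqcz kooh ndjl zckiv ogky pojb islkz ueyj xil qkxvf
Final line count: 13

Answer: 13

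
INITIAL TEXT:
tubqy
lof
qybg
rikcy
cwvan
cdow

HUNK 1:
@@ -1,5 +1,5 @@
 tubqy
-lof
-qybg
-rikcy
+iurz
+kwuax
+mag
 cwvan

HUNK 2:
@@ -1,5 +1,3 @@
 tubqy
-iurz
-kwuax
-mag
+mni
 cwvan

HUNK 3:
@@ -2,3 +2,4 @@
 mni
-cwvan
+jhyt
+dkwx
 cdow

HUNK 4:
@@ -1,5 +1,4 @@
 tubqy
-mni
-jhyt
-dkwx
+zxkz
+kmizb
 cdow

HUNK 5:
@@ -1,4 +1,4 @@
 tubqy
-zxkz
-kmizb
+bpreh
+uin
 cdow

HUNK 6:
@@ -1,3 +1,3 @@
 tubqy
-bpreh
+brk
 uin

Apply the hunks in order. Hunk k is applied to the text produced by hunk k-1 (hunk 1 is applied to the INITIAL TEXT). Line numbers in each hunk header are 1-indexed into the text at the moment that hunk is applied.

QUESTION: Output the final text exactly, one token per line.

Answer: tubqy
brk
uin
cdow

Derivation:
Hunk 1: at line 1 remove [lof,qybg,rikcy] add [iurz,kwuax,mag] -> 6 lines: tubqy iurz kwuax mag cwvan cdow
Hunk 2: at line 1 remove [iurz,kwuax,mag] add [mni] -> 4 lines: tubqy mni cwvan cdow
Hunk 3: at line 2 remove [cwvan] add [jhyt,dkwx] -> 5 lines: tubqy mni jhyt dkwx cdow
Hunk 4: at line 1 remove [mni,jhyt,dkwx] add [zxkz,kmizb] -> 4 lines: tubqy zxkz kmizb cdow
Hunk 5: at line 1 remove [zxkz,kmizb] add [bpreh,uin] -> 4 lines: tubqy bpreh uin cdow
Hunk 6: at line 1 remove [bpreh] add [brk] -> 4 lines: tubqy brk uin cdow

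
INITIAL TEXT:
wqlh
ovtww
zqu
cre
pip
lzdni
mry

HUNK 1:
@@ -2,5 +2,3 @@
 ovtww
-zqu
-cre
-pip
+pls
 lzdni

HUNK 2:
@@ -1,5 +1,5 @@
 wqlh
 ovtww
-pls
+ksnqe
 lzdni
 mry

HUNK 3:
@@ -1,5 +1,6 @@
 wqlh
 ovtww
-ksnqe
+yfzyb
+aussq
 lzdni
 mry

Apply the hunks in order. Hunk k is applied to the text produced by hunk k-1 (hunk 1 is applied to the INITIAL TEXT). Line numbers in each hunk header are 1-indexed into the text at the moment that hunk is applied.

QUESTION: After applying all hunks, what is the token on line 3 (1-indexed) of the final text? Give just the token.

Answer: yfzyb

Derivation:
Hunk 1: at line 2 remove [zqu,cre,pip] add [pls] -> 5 lines: wqlh ovtww pls lzdni mry
Hunk 2: at line 1 remove [pls] add [ksnqe] -> 5 lines: wqlh ovtww ksnqe lzdni mry
Hunk 3: at line 1 remove [ksnqe] add [yfzyb,aussq] -> 6 lines: wqlh ovtww yfzyb aussq lzdni mry
Final line 3: yfzyb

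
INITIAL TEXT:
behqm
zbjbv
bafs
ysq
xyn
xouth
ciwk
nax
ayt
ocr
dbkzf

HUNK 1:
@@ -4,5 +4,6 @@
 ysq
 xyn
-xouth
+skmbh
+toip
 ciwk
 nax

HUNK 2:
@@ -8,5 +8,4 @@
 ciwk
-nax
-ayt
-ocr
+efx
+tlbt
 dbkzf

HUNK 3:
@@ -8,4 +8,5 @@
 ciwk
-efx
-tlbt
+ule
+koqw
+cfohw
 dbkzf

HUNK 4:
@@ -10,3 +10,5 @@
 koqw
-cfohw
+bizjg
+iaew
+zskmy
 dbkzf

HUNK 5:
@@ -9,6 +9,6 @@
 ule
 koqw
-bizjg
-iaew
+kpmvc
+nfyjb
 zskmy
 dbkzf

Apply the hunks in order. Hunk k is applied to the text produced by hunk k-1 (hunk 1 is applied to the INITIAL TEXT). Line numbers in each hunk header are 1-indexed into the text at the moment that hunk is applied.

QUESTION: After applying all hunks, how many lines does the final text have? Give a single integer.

Hunk 1: at line 4 remove [xouth] add [skmbh,toip] -> 12 lines: behqm zbjbv bafs ysq xyn skmbh toip ciwk nax ayt ocr dbkzf
Hunk 2: at line 8 remove [nax,ayt,ocr] add [efx,tlbt] -> 11 lines: behqm zbjbv bafs ysq xyn skmbh toip ciwk efx tlbt dbkzf
Hunk 3: at line 8 remove [efx,tlbt] add [ule,koqw,cfohw] -> 12 lines: behqm zbjbv bafs ysq xyn skmbh toip ciwk ule koqw cfohw dbkzf
Hunk 4: at line 10 remove [cfohw] add [bizjg,iaew,zskmy] -> 14 lines: behqm zbjbv bafs ysq xyn skmbh toip ciwk ule koqw bizjg iaew zskmy dbkzf
Hunk 5: at line 9 remove [bizjg,iaew] add [kpmvc,nfyjb] -> 14 lines: behqm zbjbv bafs ysq xyn skmbh toip ciwk ule koqw kpmvc nfyjb zskmy dbkzf
Final line count: 14

Answer: 14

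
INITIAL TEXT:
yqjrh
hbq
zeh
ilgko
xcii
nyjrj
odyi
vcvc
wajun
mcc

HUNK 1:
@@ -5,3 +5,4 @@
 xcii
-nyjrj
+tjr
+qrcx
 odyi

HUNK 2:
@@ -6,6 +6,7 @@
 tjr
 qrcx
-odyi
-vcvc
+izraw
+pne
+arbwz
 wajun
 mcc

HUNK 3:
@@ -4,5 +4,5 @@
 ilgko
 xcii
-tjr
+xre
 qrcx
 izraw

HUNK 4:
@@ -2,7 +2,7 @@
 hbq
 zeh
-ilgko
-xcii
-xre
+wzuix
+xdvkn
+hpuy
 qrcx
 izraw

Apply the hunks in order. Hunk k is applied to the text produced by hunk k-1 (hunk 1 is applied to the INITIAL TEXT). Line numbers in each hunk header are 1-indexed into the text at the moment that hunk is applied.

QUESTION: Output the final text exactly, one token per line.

Hunk 1: at line 5 remove [nyjrj] add [tjr,qrcx] -> 11 lines: yqjrh hbq zeh ilgko xcii tjr qrcx odyi vcvc wajun mcc
Hunk 2: at line 6 remove [odyi,vcvc] add [izraw,pne,arbwz] -> 12 lines: yqjrh hbq zeh ilgko xcii tjr qrcx izraw pne arbwz wajun mcc
Hunk 3: at line 4 remove [tjr] add [xre] -> 12 lines: yqjrh hbq zeh ilgko xcii xre qrcx izraw pne arbwz wajun mcc
Hunk 4: at line 2 remove [ilgko,xcii,xre] add [wzuix,xdvkn,hpuy] -> 12 lines: yqjrh hbq zeh wzuix xdvkn hpuy qrcx izraw pne arbwz wajun mcc

Answer: yqjrh
hbq
zeh
wzuix
xdvkn
hpuy
qrcx
izraw
pne
arbwz
wajun
mcc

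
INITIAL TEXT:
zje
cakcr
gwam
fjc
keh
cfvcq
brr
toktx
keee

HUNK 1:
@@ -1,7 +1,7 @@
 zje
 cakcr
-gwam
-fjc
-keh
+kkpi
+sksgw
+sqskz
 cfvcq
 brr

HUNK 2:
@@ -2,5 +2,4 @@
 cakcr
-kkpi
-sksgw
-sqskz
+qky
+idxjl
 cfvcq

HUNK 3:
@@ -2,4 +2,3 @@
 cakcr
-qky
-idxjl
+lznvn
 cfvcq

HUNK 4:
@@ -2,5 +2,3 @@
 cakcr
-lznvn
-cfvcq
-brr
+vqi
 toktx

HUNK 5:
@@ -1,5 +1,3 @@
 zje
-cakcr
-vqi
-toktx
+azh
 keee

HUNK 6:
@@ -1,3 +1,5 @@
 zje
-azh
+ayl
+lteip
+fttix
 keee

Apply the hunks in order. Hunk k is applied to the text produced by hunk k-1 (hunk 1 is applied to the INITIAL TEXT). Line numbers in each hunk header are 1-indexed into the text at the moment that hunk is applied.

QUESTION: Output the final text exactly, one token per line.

Answer: zje
ayl
lteip
fttix
keee

Derivation:
Hunk 1: at line 1 remove [gwam,fjc,keh] add [kkpi,sksgw,sqskz] -> 9 lines: zje cakcr kkpi sksgw sqskz cfvcq brr toktx keee
Hunk 2: at line 2 remove [kkpi,sksgw,sqskz] add [qky,idxjl] -> 8 lines: zje cakcr qky idxjl cfvcq brr toktx keee
Hunk 3: at line 2 remove [qky,idxjl] add [lznvn] -> 7 lines: zje cakcr lznvn cfvcq brr toktx keee
Hunk 4: at line 2 remove [lznvn,cfvcq,brr] add [vqi] -> 5 lines: zje cakcr vqi toktx keee
Hunk 5: at line 1 remove [cakcr,vqi,toktx] add [azh] -> 3 lines: zje azh keee
Hunk 6: at line 1 remove [azh] add [ayl,lteip,fttix] -> 5 lines: zje ayl lteip fttix keee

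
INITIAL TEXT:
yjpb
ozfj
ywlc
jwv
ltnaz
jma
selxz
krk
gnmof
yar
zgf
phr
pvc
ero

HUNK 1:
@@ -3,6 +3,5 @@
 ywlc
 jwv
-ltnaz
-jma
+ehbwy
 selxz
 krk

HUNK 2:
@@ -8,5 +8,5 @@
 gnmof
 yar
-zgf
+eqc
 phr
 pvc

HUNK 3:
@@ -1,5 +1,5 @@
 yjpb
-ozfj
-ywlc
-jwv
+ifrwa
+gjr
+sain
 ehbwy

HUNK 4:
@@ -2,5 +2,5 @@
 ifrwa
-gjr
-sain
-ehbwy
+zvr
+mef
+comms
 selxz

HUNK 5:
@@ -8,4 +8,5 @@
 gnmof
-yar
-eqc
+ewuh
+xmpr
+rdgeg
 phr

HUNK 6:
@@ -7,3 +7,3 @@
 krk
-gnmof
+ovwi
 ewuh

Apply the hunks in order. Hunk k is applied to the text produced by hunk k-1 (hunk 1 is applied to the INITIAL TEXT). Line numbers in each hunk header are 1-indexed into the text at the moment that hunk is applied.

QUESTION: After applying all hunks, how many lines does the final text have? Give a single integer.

Answer: 14

Derivation:
Hunk 1: at line 3 remove [ltnaz,jma] add [ehbwy] -> 13 lines: yjpb ozfj ywlc jwv ehbwy selxz krk gnmof yar zgf phr pvc ero
Hunk 2: at line 8 remove [zgf] add [eqc] -> 13 lines: yjpb ozfj ywlc jwv ehbwy selxz krk gnmof yar eqc phr pvc ero
Hunk 3: at line 1 remove [ozfj,ywlc,jwv] add [ifrwa,gjr,sain] -> 13 lines: yjpb ifrwa gjr sain ehbwy selxz krk gnmof yar eqc phr pvc ero
Hunk 4: at line 2 remove [gjr,sain,ehbwy] add [zvr,mef,comms] -> 13 lines: yjpb ifrwa zvr mef comms selxz krk gnmof yar eqc phr pvc ero
Hunk 5: at line 8 remove [yar,eqc] add [ewuh,xmpr,rdgeg] -> 14 lines: yjpb ifrwa zvr mef comms selxz krk gnmof ewuh xmpr rdgeg phr pvc ero
Hunk 6: at line 7 remove [gnmof] add [ovwi] -> 14 lines: yjpb ifrwa zvr mef comms selxz krk ovwi ewuh xmpr rdgeg phr pvc ero
Final line count: 14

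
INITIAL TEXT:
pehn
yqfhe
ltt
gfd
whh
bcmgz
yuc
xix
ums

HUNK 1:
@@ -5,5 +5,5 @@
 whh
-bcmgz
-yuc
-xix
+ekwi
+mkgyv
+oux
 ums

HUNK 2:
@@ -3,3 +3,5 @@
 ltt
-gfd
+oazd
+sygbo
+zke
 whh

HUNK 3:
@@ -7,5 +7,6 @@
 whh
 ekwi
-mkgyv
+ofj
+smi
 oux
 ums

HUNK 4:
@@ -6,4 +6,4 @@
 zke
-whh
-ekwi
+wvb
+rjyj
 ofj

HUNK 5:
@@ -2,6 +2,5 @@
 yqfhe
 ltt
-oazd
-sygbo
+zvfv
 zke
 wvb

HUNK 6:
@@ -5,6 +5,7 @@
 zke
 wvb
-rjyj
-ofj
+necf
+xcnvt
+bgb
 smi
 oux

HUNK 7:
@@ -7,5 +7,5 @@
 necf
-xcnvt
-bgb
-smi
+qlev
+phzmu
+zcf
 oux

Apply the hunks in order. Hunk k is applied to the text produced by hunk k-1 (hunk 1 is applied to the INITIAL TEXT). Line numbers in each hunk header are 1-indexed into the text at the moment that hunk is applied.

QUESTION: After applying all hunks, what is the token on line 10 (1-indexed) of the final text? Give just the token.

Answer: zcf

Derivation:
Hunk 1: at line 5 remove [bcmgz,yuc,xix] add [ekwi,mkgyv,oux] -> 9 lines: pehn yqfhe ltt gfd whh ekwi mkgyv oux ums
Hunk 2: at line 3 remove [gfd] add [oazd,sygbo,zke] -> 11 lines: pehn yqfhe ltt oazd sygbo zke whh ekwi mkgyv oux ums
Hunk 3: at line 7 remove [mkgyv] add [ofj,smi] -> 12 lines: pehn yqfhe ltt oazd sygbo zke whh ekwi ofj smi oux ums
Hunk 4: at line 6 remove [whh,ekwi] add [wvb,rjyj] -> 12 lines: pehn yqfhe ltt oazd sygbo zke wvb rjyj ofj smi oux ums
Hunk 5: at line 2 remove [oazd,sygbo] add [zvfv] -> 11 lines: pehn yqfhe ltt zvfv zke wvb rjyj ofj smi oux ums
Hunk 6: at line 5 remove [rjyj,ofj] add [necf,xcnvt,bgb] -> 12 lines: pehn yqfhe ltt zvfv zke wvb necf xcnvt bgb smi oux ums
Hunk 7: at line 7 remove [xcnvt,bgb,smi] add [qlev,phzmu,zcf] -> 12 lines: pehn yqfhe ltt zvfv zke wvb necf qlev phzmu zcf oux ums
Final line 10: zcf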